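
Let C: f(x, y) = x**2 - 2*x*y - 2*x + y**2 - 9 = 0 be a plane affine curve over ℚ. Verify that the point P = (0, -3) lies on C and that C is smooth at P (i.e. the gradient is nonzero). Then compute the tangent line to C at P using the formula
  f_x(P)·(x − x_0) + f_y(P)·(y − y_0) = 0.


Tangent line at P: 4*x - 6*y - 18 = 0.

Step 1: f(0, -3) = 0, so P lies on C.
Step 2: partial derivatives
  f_x(x, y) = 2*x - 2*y - 2, f_y(x, y) = -2*x + 2*y.
  f_x(P) = 4, f_y(P) = -6 (gradient nonzero, so P is smooth).
Step 3: tangent line at P: 4·(x − 0) + -6·(y − -3) = 0.
Expanding: 4*x - 6*y - 18 = 0.


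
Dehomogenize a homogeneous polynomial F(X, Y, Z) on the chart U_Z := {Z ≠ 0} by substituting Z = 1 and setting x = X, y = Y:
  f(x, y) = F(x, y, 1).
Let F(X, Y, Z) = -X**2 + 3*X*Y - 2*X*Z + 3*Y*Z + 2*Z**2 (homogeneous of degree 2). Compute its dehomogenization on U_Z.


f(x, y) = -x**2 + 3*x*y - 2*x + 3*y + 2

On U_Z we set Z = 1. Each monomial c·X^i·Y^j·Z^k in F becomes c·x^i·y^j·1^k = c·x^i·y^j.
Substituting Z = 1: F(X, Y, 1) = -x**2 + 3*x*y - 2*x + 3*y + 2.
Note: deg(f) ≤ deg(F) = 2; strict inequality happens when F is divisible by Z (lost terms).


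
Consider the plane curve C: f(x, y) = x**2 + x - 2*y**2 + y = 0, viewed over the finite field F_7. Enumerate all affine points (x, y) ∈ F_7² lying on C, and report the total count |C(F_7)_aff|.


Affine F_7-points: {(0, 0), (0, 4), (2, 2), (4, 2), (6, 0), (6, 4)}; count = 6.

For each of the 49 pairs (x, y) ∈ F_7², evaluate f(x, y) mod 7. Record the zeros.
  x = 0: [0↦0, 1↦6, 2↦1, 3↦6, 4↦0, 5↦4, 6↦4]  zeros at y ∈ {0, 4}
  x = 1: [0↦2, 1↦1, 2↦3, 3↦1, 4↦2, 5↦6, 6↦6]  zeros at y ∈ ∅
  x = 2: [0↦6, 1↦5, 2↦0, 3↦5, 4↦6, 5↦3, 6↦3]  zeros at y ∈ {2}
  x = 3: [0↦5, 1↦4, 2↦6, 3↦4, 4↦5, 5↦2, 6↦2]  zeros at y ∈ ∅
  x = 4: [0↦6, 1↦5, 2↦0, 3↦5, 4↦6, 5↦3, 6↦3]  zeros at y ∈ {2}
  x = 5: [0↦2, 1↦1, 2↦3, 3↦1, 4↦2, 5↦6, 6↦6]  zeros at y ∈ ∅
  x = 6: [0↦0, 1↦6, 2↦1, 3↦6, 4↦0, 5↦4, 6↦4]  zeros at y ∈ {0, 4}
Collecting zeros: affine points = {(0, 0), (0, 4), (2, 2), (4, 2), (6, 0), (6, 4)}.
Total count |C(F_7)_aff| = 6.


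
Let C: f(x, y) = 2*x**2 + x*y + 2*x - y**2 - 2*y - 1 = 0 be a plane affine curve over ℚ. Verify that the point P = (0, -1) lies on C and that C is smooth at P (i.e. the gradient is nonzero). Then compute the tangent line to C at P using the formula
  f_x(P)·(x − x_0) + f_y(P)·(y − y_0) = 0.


Tangent line at P: x = 0.

Step 1: f(0, -1) = 0, so P lies on C.
Step 2: partial derivatives
  f_x(x, y) = 4*x + y + 2, f_y(x, y) = x - 2*y - 2.
  f_x(P) = 1, f_y(P) = 0 (gradient nonzero, so P is smooth).
Step 3: tangent line at P: 1·(x − 0) + 0·(y − -1) = 0.
Expanding: x = 0.


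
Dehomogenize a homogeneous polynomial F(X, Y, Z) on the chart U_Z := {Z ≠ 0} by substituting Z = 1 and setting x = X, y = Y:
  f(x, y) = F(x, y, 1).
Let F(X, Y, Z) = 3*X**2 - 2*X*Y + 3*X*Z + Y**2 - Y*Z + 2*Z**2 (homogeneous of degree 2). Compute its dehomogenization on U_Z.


f(x, y) = 3*x**2 - 2*x*y + 3*x + y**2 - y + 2

On U_Z we set Z = 1. Each monomial c·X^i·Y^j·Z^k in F becomes c·x^i·y^j·1^k = c·x^i·y^j.
Substituting Z = 1: F(X, Y, 1) = 3*x**2 - 2*x*y + 3*x + y**2 - y + 2.
Note: deg(f) ≤ deg(F) = 2; strict inequality happens when F is divisible by Z (lost terms).


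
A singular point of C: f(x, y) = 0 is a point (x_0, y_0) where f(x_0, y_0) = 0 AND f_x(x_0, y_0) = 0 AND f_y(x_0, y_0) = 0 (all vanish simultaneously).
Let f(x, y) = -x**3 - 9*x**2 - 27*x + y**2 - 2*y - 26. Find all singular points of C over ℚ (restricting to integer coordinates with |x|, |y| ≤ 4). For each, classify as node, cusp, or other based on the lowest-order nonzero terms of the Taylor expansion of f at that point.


Singular points: {(-3, 1)}; classification: cusp.

Compute partial derivatives:
  f_x = -3*x**2 - 18*x - 27.
  f_y = 2*y - 2.
Scan x_0 ∈ {−4, ..., 4}. For each x_0, f_y(x_0, y) is a polynomial in y; find its integer roots y ∈ {−4, ..., 4}, then test f_x and f at those candidates.
  x = -4: f_y(-4, y) = 2*y - 2; vanishes at y ∈ {1}. (-4, 1): f_x = -3 ≠ 0.
  x = -3: f_y(-3, y) = 2*y - 2; vanishes at y ∈ {1}. (-3, 1): f_x = 0, f = 0 — SINGULAR.
  x = -2: f_y(-2, y) = 2*y - 2; vanishes at y ∈ {1}. (-2, 1): f_x = -3 ≠ 0.
  x = -1: f_y(-1, y) = 2*y - 2; vanishes at y ∈ {1}. (-1, 1): f_x = -12 ≠ 0.
  x = 0: f_y(0, y) = 2*y - 2; vanishes at y ∈ {1}. (0, 1): f_x = -27 ≠ 0.
  x = 1: f_y(1, y) = 2*y - 2; vanishes at y ∈ {1}. (1, 1): f_x = -48 ≠ 0.
  x = 2: f_y(2, y) = 2*y - 2; vanishes at y ∈ {1}. (2, 1): f_x = -75 ≠ 0.
  x = 3: f_y(3, y) = 2*y - 2; vanishes at y ∈ {1}. (3, 1): f_x = -108 ≠ 0.
  x = 4: f_y(4, y) = 2*y - 2; vanishes at y ∈ {1}. (4, 1): f_x = -147 ≠ 0.
Only singular point on the grid: (-3, 1).
Classify: substitute x = -3 + u, y = 1 + v and expand: f = -u**3 + v**2.
No constant or linear terms (consistent with a singular point). Quadratic part: v**2. Cubic part: -u**3.
The quadratic part v**2 is a perfect square, so there is a single (double) tangent line v = 0, i.e. y = 1. Restricting the cubic part to that line (v = 0) leaves -u**3 ≠ 0, so f is not divisible by v and the branch is v² ≈ u**3 to lowest order — this is a cusp.
Classification: cusp.


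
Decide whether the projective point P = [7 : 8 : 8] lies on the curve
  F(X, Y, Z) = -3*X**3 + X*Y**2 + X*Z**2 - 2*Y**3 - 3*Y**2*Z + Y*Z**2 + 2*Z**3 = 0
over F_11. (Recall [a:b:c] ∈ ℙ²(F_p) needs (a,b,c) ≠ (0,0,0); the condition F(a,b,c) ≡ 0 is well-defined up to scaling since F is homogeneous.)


F(7,8,8) ≡ 9 (mod 11); P is NOT on the curve.

Evaluate F(7, 8, 8) term-by-term (mod 11).
  -3*X**3 ↦ -3·343·1·1 = -1029
  X*Y**2 ↦ 1·7·64·1 = 448
  X*Z**2 ↦ 1·7·1·64 = 448
  -2*Y**3 ↦ -2·1·512·1 = -1024
  -3*Y**2*Z ↦ -3·1·64·8 = -1536
  Y*Z**2 ↦ 1·1·8·64 = 512
  2*Z**3 ↦ 2·1·1·512 = 1024
Sum: F(7, 8, 8) = (-1029) + (448) + (448) + (-1024) + (-1536) + (512) + (1024) = -1157.
Reducing mod 11: -1157 ≡ 9 (mod 11).
Since F(a, b, c) ≡ 9 ≠ 0 (mod 11), P does NOT lie on the curve.


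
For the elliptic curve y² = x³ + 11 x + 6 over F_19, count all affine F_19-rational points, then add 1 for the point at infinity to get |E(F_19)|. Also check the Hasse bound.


Affine points = {(0, 5), (0, 14), (2, 6), (2, 13), (3, 3), (3, 16), (4, 0), (8, 6), (8, 13), (9, 6), (9, 13), (12, 2), (12, 17), (13, 3), (13, 16), (14, 4), (14, 15)}; affine count = 17; |E(F_19)| = 18.

Discriminant check: Δ ∝ 4a³ + 27b² = 4·11³ + 27·6² = 4·1331 + 27·36 ≡ 7 (mod 19). Nonzero ⇒ E is nonsingular.
For each x ∈ F_19, compute rhs = x³ + 11·x + 6 mod 19, then count y ∈ F_19 with y² ≡ rhs.
  x = 0: rhs = 6, matching y values: 5, 14 (2 points).
  x = 1: rhs = 18, matching y values: none (0 points).
  x = 2: rhs = 17, matching y values: 6, 13 (2 points).
  x = 3: rhs = 9, matching y values: 3, 16 (2 points).
  x = 4: rhs = 0, matching y values: 0 (1 points).
  x = 5: rhs = 15, matching y values: none (0 points).
  x = 6: rhs = 3, matching y values: none (0 points).
  x = 7: rhs = 8, matching y values: none (0 points).
  x = 8: rhs = 17, matching y values: 6, 13 (2 points).
  x = 9: rhs = 17, matching y values: 6, 13 (2 points).
  x = 10: rhs = 14, matching y values: none (0 points).
  x = 11: rhs = 14, matching y values: none (0 points).
  x = 12: rhs = 4, matching y values: 2, 17 (2 points).
  x = 13: rhs = 9, matching y values: 3, 16 (2 points).
  x = 14: rhs = 16, matching y values: 4, 15 (2 points).
  x = 15: rhs = 12, matching y values: none (0 points).
  x = 16: rhs = 3, matching y values: none (0 points).
  x = 17: rhs = 14, matching y values: none (0 points).
  x = 18: rhs = 13, matching y values: none (0 points).
Total affine count: 17.
Full point count |E(F_19)| = 17 + 1 = 18.
Hasse bound: |18 − (19+1)| = |-2| = 2 ≤ 2√19 ≈ 8.7178 ✓.


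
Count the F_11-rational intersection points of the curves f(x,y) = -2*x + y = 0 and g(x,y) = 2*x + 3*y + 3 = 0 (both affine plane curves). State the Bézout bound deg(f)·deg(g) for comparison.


Common zeros: {(1, 2)}; count = 1; Bézout bound = 1.

deg(f) = 1, deg(g) = 1, so Bézout bound = 1.
Scan x ∈ F_11. For each x, list the y ∈ F_11 with f(x, y) ≡ 0 and those with g(x, y) ≡ 0 (mod 11); the common zeros in that column are the intersection.
  x = 0: f ≡ 0 at y ∈ {0}; g ≡ 0 at y ∈ {10}; common: ∅.
  x = 1: f ≡ 0 at y ∈ {2}; g ≡ 0 at y ∈ {2}; common: {2}.
  x = 2: f ≡ 0 at y ∈ {4}; g ≡ 0 at y ∈ {5}; common: ∅.
  x = 3: f ≡ 0 at y ∈ {6}; g ≡ 0 at y ∈ {8}; common: ∅.
  x = 4: f ≡ 0 at y ∈ {8}; g ≡ 0 at y ∈ {0}; common: ∅.
  x = 5: f ≡ 0 at y ∈ {10}; g ≡ 0 at y ∈ {3}; common: ∅.
  x = 6: f ≡ 0 at y ∈ {1}; g ≡ 0 at y ∈ {6}; common: ∅.
  x = 7: f ≡ 0 at y ∈ {3}; g ≡ 0 at y ∈ {9}; common: ∅.
  x = 8: f ≡ 0 at y ∈ {5}; g ≡ 0 at y ∈ {1}; common: ∅.
  x = 9: f ≡ 0 at y ∈ {7}; g ≡ 0 at y ∈ {4}; common: ∅.
  x = 10: f ≡ 0 at y ∈ {9}; g ≡ 0 at y ∈ {7}; common: ∅.
Collecting: common zeros = {(1, 2)}, so the count is 1.
Comparison with the Bézout bound: 1 ≤ 1 = deg(f)·deg(g), as expected for curves with no common component (the bound is attained).


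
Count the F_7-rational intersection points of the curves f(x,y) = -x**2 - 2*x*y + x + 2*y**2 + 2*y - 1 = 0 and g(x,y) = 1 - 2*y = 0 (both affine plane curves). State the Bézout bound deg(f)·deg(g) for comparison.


Common zeros: {(2, 4), (5, 4)}; count = 2; Bézout bound = 2.

deg(f) = 2, deg(g) = 1, so Bézout bound = 2.
Scan x ∈ F_7. For each x, list the y ∈ F_7 with f(x, y) ≡ 0 and those with g(x, y) ≡ 0 (mod 7); the common zeros in that column are the intersection.
  x = 0: f ≡ 0 at y ∈ ∅; g ≡ 0 at y ∈ {4}; common: ∅.
  x = 1: f ≡ 0 at y ∈ {2, 5}; g ≡ 0 at y ∈ {4}; common: ∅.
  x = 2: f ≡ 0 at y ∈ {4}; g ≡ 0 at y ∈ {4}; common: {4}.
  x = 3: f ≡ 0 at y ∈ {0, 2}; g ≡ 0 at y ∈ {4}; common: ∅.
  x = 4: f ≡ 0 at y ∈ {5}; g ≡ 0 at y ∈ {4}; common: ∅.
  x = 5: f ≡ 0 at y ∈ {0, 4}; g ≡ 0 at y ∈ {4}; common: {4}.
  x = 6: f ≡ 0 at y ∈ ∅; g ≡ 0 at y ∈ {4}; common: ∅.
Collecting: common zeros = {(2, 4), (5, 4)}, so the count is 2.
Comparison with the Bézout bound: 2 ≤ 2 = deg(f)·deg(g), as expected for curves with no common component (the bound is attained).


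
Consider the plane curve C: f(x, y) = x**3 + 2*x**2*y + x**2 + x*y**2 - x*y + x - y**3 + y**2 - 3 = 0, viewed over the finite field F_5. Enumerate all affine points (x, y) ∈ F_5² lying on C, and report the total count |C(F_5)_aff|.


Affine F_5-points: {(1, 0), (3, 3)}; count = 2.

For each of the 25 pairs (x, y) ∈ F_5², evaluate f(x, y) mod 5. Record the zeros.
  x = 0: [0↦2, 1↦2, 2↦3, 3↦4, 4↦4]  zeros at y ∈ ∅
  x = 1: [0↦0, 1↦2, 2↦2, 3↦4, 4↦2]  zeros at y ∈ {0}
  x = 2: [0↦1, 1↦4, 2↦2, 3↦4, 4↦4]  zeros at y ∈ ∅
  x = 3: [0↦1, 1↦4, 2↦4, 3↦0, 4↦1]  zeros at y ∈ {3}
  x = 4: [0↦1, 1↦3, 2↦4, 3↦3, 4↦4]  zeros at y ∈ ∅
Collecting zeros: affine points = {(1, 0), (3, 3)}.
Total count |C(F_5)_aff| = 2.


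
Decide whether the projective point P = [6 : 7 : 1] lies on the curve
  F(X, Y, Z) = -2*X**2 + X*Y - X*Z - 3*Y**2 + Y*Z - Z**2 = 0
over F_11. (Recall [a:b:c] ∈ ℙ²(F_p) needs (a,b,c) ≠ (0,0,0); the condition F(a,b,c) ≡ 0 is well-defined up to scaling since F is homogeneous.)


F(6,7,1) ≡ 10 (mod 11); P is NOT on the curve.

Evaluate F(6, 7, 1) term-by-term (mod 11).
  -2*X**2 ↦ -2·36·1·1 = -72
  X*Y ↦ 1·6·7·1 = 42
  -X*Z ↦ -1·6·1·1 = -6
  -3*Y**2 ↦ -3·1·49·1 = -147
  Y*Z ↦ 1·1·7·1 = 7
  -Z**2 ↦ -1·1·1·1 = -1
Sum: F(6, 7, 1) = (-72) + (42) + (-6) + (-147) + (7) + (-1) = -177.
Reducing mod 11: -177 ≡ 10 (mod 11).
Since F(a, b, c) ≡ 10 ≠ 0 (mod 11), P does NOT lie on the curve.


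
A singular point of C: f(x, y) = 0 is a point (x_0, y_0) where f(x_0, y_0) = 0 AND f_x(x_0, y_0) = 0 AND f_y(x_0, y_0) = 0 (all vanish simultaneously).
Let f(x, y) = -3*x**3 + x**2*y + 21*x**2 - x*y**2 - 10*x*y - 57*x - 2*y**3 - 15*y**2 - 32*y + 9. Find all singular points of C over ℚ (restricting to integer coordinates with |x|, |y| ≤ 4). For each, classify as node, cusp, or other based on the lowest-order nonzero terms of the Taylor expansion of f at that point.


Singular points: {(2, -3)}; classification: cusp.

Compute partial derivatives:
  f_x = -9*x**2 + 2*x*y + 42*x - y**2 - 10*y - 57.
  f_y = x**2 - 2*x*y - 10*x - 6*y**2 - 30*y - 32.
Scan x_0 ∈ {−4, ..., 4}. For each x_0, f_y(x_0, y) is a polynomial in y; find its integer roots y ∈ {−4, ..., 4}, then test f_x and f at those candidates.
  x = -4: f_y(-4, y) = -6*y**2 - 22*y + 24; no integer root y with |y| ≤ 4.
  x = -3: f_y(-3, y) = -6*y**2 - 24*y + 7; no integer root y with |y| ≤ 4.
  x = -2: f_y(-2, y) = -6*y**2 - 26*y - 8; vanishes at y ∈ {-4}. (-2, -4): f_x = -137 ≠ 0.
  x = -1: f_y(-1, y) = -6*y**2 - 28*y - 21; no integer root y with |y| ≤ 4.
  x = 0: f_y(0, y) = -6*y**2 - 30*y - 32; no integer root y with |y| ≤ 4.
  x = 1: f_y(1, y) = -6*y**2 - 32*y - 41; no integer root y with |y| ≤ 4.
  x = 2: f_y(2, y) = -6*y**2 - 34*y - 48; vanishes at y ∈ {-3}. (2, -3): f_x = 0, f = 0 — SINGULAR.
  x = 3: f_y(3, y) = -6*y**2 - 36*y - 53; no integer root y with |y| ≤ 4.
  x = 4: f_y(4, y) = -6*y**2 - 38*y - 56; vanishes at y ∈ {-4}. (4, -4): f_x = -41 ≠ 0.
Only singular point on the grid: (2, -3).
Classify: substitute x = 2 + u, y = -3 + v and expand: f = -3*u**3 + u**2*v - u*v**2 - 2*v**3 + v**2.
No constant or linear terms (consistent with a singular point). Quadratic part: v**2. Cubic part: -3*u**3 + u**2*v - u*v**2 - 2*v**3.
The quadratic part v**2 is a perfect square, so there is a single (double) tangent line v = 0, i.e. y = -3. Restricting the cubic part to that line (v = 0) leaves -3*u**3 ≠ 0, so f is not divisible by v and the branch is v² ≈ 3*u**3 to lowest order — this is a cusp.
Classification: cusp.


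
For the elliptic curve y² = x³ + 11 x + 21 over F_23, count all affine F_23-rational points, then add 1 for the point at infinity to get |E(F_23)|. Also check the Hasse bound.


Affine points = {(3, 9), (3, 14), (6, 2), (6, 21), (7, 2), (7, 21), (8, 0), (10, 2), (10, 21), (11, 1), (11, 22), (12, 8), (12, 15), (18, 5), (18, 18), (22, 3), (22, 20)}; affine count = 17; |E(F_23)| = 18.

Discriminant check: Δ ∝ 4a³ + 27b² = 4·11³ + 27·21² = 4·1331 + 27·441 ≡ 4 (mod 23). Nonzero ⇒ E is nonsingular.
For each x ∈ F_23, compute rhs = x³ + 11·x + 21 mod 23, then count y ∈ F_23 with y² ≡ rhs.
  x = 0: rhs = 21, matching y values: none (0 points).
  x = 1: rhs = 10, matching y values: none (0 points).
  x = 2: rhs = 5, matching y values: none (0 points).
  x = 3: rhs = 12, matching y values: 9, 14 (2 points).
  x = 4: rhs = 14, matching y values: none (0 points).
  x = 5: rhs = 17, matching y values: none (0 points).
  x = 6: rhs = 4, matching y values: 2, 21 (2 points).
  x = 7: rhs = 4, matching y values: 2, 21 (2 points).
  x = 8: rhs = 0, matching y values: 0 (1 points).
  x = 9: rhs = 21, matching y values: none (0 points).
  x = 10: rhs = 4, matching y values: 2, 21 (2 points).
  x = 11: rhs = 1, matching y values: 1, 22 (2 points).
  x = 12: rhs = 18, matching y values: 8, 15 (2 points).
  x = 13: rhs = 15, matching y values: none (0 points).
  x = 14: rhs = 21, matching y values: none (0 points).
  x = 15: rhs = 19, matching y values: none (0 points).
  x = 16: rhs = 15, matching y values: none (0 points).
  x = 17: rhs = 15, matching y values: none (0 points).
  x = 18: rhs = 2, matching y values: 5, 18 (2 points).
  x = 19: rhs = 5, matching y values: none (0 points).
  x = 20: rhs = 7, matching y values: none (0 points).
  x = 21: rhs = 14, matching y values: none (0 points).
  x = 22: rhs = 9, matching y values: 3, 20 (2 points).
Total affine count: 17.
Full point count |E(F_23)| = 17 + 1 = 18.
Hasse bound: |18 − (23+1)| = |-6| = 6 ≤ 2√23 ≈ 9.5917 ✓.


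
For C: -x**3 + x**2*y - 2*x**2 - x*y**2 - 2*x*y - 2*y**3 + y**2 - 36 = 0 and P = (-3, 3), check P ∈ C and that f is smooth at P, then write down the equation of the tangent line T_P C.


Tangent line at P: -48*x - 15*y - 99 = 0.

Step 1: f(-3, 3) = 0, so P lies on C.
Step 2: partial derivatives
  f_x(x, y) = -3*x**2 + 2*x*y - 4*x - y**2 - 2*y, f_y(x, y) = x**2 - 2*x*y - 2*x - 6*y**2 + 2*y.
  f_x(P) = -48, f_y(P) = -15 (gradient nonzero, so P is smooth).
Step 3: tangent line at P: -48·(x − -3) + -15·(y − 3) = 0.
Expanding: -48*x - 15*y - 99 = 0.


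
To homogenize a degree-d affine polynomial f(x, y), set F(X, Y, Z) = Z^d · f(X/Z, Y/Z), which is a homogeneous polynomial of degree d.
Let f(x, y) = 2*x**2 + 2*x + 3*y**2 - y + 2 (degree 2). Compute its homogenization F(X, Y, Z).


F(X, Y, Z) = 2*X**2 + 2*X*Z + 3*Y**2 - Y*Z + 2*Z**2

deg(f) = 2.
Substitute x = X/Z, y = Y/Z into f, then multiply by Z^2.
  monomial 2·x^2·y^0 ↦ 2·X^2·Y^0·Z^0.
  monomial 2·x^1·y^0 ↦ 2·X^1·Y^0·Z^1.
  monomial 3·x^0·y^2 ↦ 3·X^0·Y^2·Z^0.
  monomial -1·x^0·y^1 ↦ -1·X^0·Y^1·Z^1.
  monomial 2·x^0·y^0 ↦ 2·X^0·Y^0·Z^2.
Collecting: F(X, Y, Z) = 2*X**2 + 2*X*Z + 3*Y**2 - Y*Z + 2*Z**2.


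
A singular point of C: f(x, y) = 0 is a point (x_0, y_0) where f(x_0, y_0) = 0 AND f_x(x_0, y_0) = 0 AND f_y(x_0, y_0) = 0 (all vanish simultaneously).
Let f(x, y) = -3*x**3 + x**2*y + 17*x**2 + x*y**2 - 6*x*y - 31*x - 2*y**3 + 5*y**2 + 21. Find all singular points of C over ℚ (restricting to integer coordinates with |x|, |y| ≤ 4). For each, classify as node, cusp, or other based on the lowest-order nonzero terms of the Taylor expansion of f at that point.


Singular points: {(2, 1)}; classification: cusp.

Compute partial derivatives:
  f_x = -9*x**2 + 2*x*y + 34*x + y**2 - 6*y - 31.
  f_y = x**2 + 2*x*y - 6*x - 6*y**2 + 10*y.
Scan x_0 ∈ {−4, ..., 4}. For each x_0, f_y(x_0, y) is a polynomial in y; find its integer roots y ∈ {−4, ..., 4}, then test f_x and f at those candidates.
  x = -4: f_y(-4, y) = -6*y**2 + 2*y + 40; no integer root y with |y| ≤ 4.
  x = -3: f_y(-3, y) = -6*y**2 + 4*y + 27; no integer root y with |y| ≤ 4.
  x = -2: f_y(-2, y) = -6*y**2 + 6*y + 16; no integer root y with |y| ≤ 4.
  x = -1: f_y(-1, y) = -6*y**2 + 8*y + 7; no integer root y with |y| ≤ 4.
  x = 0: f_y(0, y) = -6*y**2 + 10*y; vanishes at y ∈ {0}. (0, 0): f_x = -31 ≠ 0.
  x = 1: f_y(1, y) = -6*y**2 + 12*y - 5; no integer root y with |y| ≤ 4.
  x = 2: f_y(2, y) = -6*y**2 + 14*y - 8; vanishes at y ∈ {1}. (2, 1): f_x = 0, f = 0 — SINGULAR.
  x = 3: f_y(3, y) = -6*y**2 + 16*y - 9; no integer root y with |y| ≤ 4.
  x = 4: f_y(4, y) = -6*y**2 + 18*y - 8; no integer root y with |y| ≤ 4.
Only singular point on the grid: (2, 1).
Classify: substitute x = 2 + u, y = 1 + v and expand: f = -3*u**3 + u**2*v + u*v**2 - 2*v**3 + v**2.
No constant or linear terms (consistent with a singular point). Quadratic part: v**2. Cubic part: -3*u**3 + u**2*v + u*v**2 - 2*v**3.
The quadratic part v**2 is a perfect square, so there is a single (double) tangent line v = 0, i.e. y = 1. Restricting the cubic part to that line (v = 0) leaves -3*u**3 ≠ 0, so f is not divisible by v and the branch is v² ≈ 3*u**3 to lowest order — this is a cusp.
Classification: cusp.


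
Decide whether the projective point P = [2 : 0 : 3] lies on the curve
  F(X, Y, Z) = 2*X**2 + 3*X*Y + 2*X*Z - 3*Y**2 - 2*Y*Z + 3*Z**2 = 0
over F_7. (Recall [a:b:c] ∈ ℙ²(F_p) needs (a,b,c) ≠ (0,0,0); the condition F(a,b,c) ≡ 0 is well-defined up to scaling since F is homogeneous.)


F(2,0,3) ≡ 5 (mod 7); P is NOT on the curve.

Evaluate F(2, 0, 3) term-by-term (mod 7).
  2*X**2 ↦ 2·4·1·1 = 8
  3*X*Y ↦ 3·2·0·1 = 0
  2*X*Z ↦ 2·2·1·3 = 12
  -3*Y**2 ↦ -3·1·0·1 = 0
  -2*Y*Z ↦ -2·1·0·3 = 0
  3*Z**2 ↦ 3·1·1·9 = 27
Sum: F(2, 0, 3) = (8) + (0) + (12) + (0) + (0) + (27) = 47.
Reducing mod 7: 47 ≡ 5 (mod 7).
Since F(a, b, c) ≡ 5 ≠ 0 (mod 7), P does NOT lie on the curve.


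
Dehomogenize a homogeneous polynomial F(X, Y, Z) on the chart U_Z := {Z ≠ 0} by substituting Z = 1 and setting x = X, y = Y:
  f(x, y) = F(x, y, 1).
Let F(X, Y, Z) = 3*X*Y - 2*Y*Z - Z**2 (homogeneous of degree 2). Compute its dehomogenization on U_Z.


f(x, y) = 3*x*y - 2*y - 1

On U_Z we set Z = 1. Each monomial c·X^i·Y^j·Z^k in F becomes c·x^i·y^j·1^k = c·x^i·y^j.
Substituting Z = 1: F(X, Y, 1) = 3*x*y - 2*y - 1.
Note: deg(f) ≤ deg(F) = 2; strict inequality happens when F is divisible by Z (lost terms).


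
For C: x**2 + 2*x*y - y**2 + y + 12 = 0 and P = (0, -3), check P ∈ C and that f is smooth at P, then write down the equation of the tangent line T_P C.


Tangent line at P: -6*x + 7*y + 21 = 0.

Step 1: f(0, -3) = 0, so P lies on C.
Step 2: partial derivatives
  f_x(x, y) = 2*x + 2*y, f_y(x, y) = 2*x - 2*y + 1.
  f_x(P) = -6, f_y(P) = 7 (gradient nonzero, so P is smooth).
Step 3: tangent line at P: -6·(x − 0) + 7·(y − -3) = 0.
Expanding: -6*x + 7*y + 21 = 0.


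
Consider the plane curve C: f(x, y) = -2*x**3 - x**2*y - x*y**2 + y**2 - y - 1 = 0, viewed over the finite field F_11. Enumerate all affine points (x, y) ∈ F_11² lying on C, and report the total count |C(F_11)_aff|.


Affine F_11-points: {(0, 4), (0, 8), (1, 4), (2, 8), (2, 9), (3, 0), (3, 6), (5, 2), (5, 8), (7, 3), (7, 7), (8, 4)}; count = 12.

For each of the 121 pairs (x, y) ∈ F_11², evaluate f(x, y) mod 11. Record the zeros.
  x = 0: [0↦10, 1↦10, 2↦1, 3↦5, 4↦0, 5↦8, 6↦7, 7↦8, 8↦0, 9↦5, 10↦1]  zeros at y ∈ {4, 8}
  x = 1: [0↦8, 1↦6, 2↦4, 3↦2, 4↦0, 5↦9, 6↦7, 7↦5, 8↦3, 9↦1, 10↦10]  zeros at y ∈ {4}
  x = 2: [0↦5, 1↦10, 2↦2, 3↦3, 4↦2, 5↦10, 6↦5, 7↦9, 8↦0, 9↦0, 10↦9]  zeros at y ∈ {8, 9}
  x = 3: [0↦0, 1↦10, 2↦5, 3↦7, 4↦5, 5↦10, 6↦0, 7↦8, 8↦1, 9↦1, 10↦8]  zeros at y ∈ {0, 6}
  x = 4: [0↦3, 1↦5, 2↦1, 3↦2, 4↦8, 5↦8, 6↦2, 7↦1, 8↦5, 9↦3, 10↦6]  zeros at y ∈ ∅
  x = 5: [0↦2, 1↦5, 2↦0, 3↦9, 4↦10, 5↦3, 6↦10, 7↦9, 8↦0, 9↦5, 10↦2]  zeros at y ∈ {2, 8}
  x = 6: [0↦7, 1↦9, 2↦1, 3↦5, 4↦10, 5↦5, 6↦1, 7↦9, 8↦7, 9↦6, 10↦6]  zeros at y ∈ ∅
  x = 7: [0↦6, 1↦5, 2↦3, 3↦0, 4↦7, 5↦2, 6↦7, 7↦0, 8↦3, 9↦5, 10↦6]  zeros at y ∈ {3, 7}
  x = 8: [0↦9, 1↦3, 2↦5, 3↦4, 4↦0, 5↦4, 6↦5, 7↦3, 8↦9, 9↦1, 10↦1]  zeros at y ∈ {4}
  x = 9: [0↦4, 1↦2, 2↦6, 3↦5, 4↦10, 5↦10, 6↦5, 7↦6, 8↦2, 9↦4, 10↦1]  zeros at y ∈ ∅
  x = 10: [0↦1, 1↦1, 2↦5, 3↦2, 4↦3, 5↦8, 6↦6, 7↦8, 8↦3, 9↦2, 10↦5]  zeros at y ∈ ∅
Collecting zeros: affine points = {(0, 4), (0, 8), (1, 4), (2, 8), (2, 9), (3, 0), (3, 6), (5, 2), (5, 8), (7, 3), (7, 7), (8, 4)}.
Total count |C(F_11)_aff| = 12.


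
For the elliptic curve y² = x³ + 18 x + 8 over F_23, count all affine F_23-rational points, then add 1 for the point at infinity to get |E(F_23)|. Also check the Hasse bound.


Affine points = {(0, 10), (0, 13), (1, 2), (1, 21), (2, 11), (2, 12), (4, 11), (4, 12), (5, 4), (5, 19), (9, 5), (9, 18), (13, 1), (13, 22), (17, 11), (17, 12), (18, 0), (22, 9), (22, 14)}; affine count = 19; |E(F_23)| = 20.

Discriminant check: Δ ∝ 4a³ + 27b² = 4·18³ + 27·8² = 4·5832 + 27·64 ≡ 9 (mod 23). Nonzero ⇒ E is nonsingular.
For each x ∈ F_23, compute rhs = x³ + 18·x + 8 mod 23, then count y ∈ F_23 with y² ≡ rhs.
  x = 0: rhs = 8, matching y values: 10, 13 (2 points).
  x = 1: rhs = 4, matching y values: 2, 21 (2 points).
  x = 2: rhs = 6, matching y values: 11, 12 (2 points).
  x = 3: rhs = 20, matching y values: none (0 points).
  x = 4: rhs = 6, matching y values: 11, 12 (2 points).
  x = 5: rhs = 16, matching y values: 4, 19 (2 points).
  x = 6: rhs = 10, matching y values: none (0 points).
  x = 7: rhs = 17, matching y values: none (0 points).
  x = 8: rhs = 20, matching y values: none (0 points).
  x = 9: rhs = 2, matching y values: 5, 18 (2 points).
  x = 10: rhs = 15, matching y values: none (0 points).
  x = 11: rhs = 19, matching y values: none (0 points).
  x = 12: rhs = 20, matching y values: none (0 points).
  x = 13: rhs = 1, matching y values: 1, 22 (2 points).
  x = 14: rhs = 14, matching y values: none (0 points).
  x = 15: rhs = 19, matching y values: none (0 points).
  x = 16: rhs = 22, matching y values: none (0 points).
  x = 17: rhs = 6, matching y values: 11, 12 (2 points).
  x = 18: rhs = 0, matching y values: 0 (1 points).
  x = 19: rhs = 10, matching y values: none (0 points).
  x = 20: rhs = 19, matching y values: none (0 points).
  x = 21: rhs = 10, matching y values: none (0 points).
  x = 22: rhs = 12, matching y values: 9, 14 (2 points).
Total affine count: 19.
Full point count |E(F_23)| = 19 + 1 = 20.
Hasse bound: |20 − (23+1)| = |-4| = 4 ≤ 2√23 ≈ 9.5917 ✓.


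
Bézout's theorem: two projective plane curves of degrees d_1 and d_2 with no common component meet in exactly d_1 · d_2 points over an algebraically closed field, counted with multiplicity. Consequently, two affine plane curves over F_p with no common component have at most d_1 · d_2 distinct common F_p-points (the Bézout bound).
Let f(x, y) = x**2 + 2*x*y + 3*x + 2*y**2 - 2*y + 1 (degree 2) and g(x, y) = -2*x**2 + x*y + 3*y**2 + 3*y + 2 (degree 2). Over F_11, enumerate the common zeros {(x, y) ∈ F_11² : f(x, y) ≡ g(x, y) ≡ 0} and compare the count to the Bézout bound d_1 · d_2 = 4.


Common zeros: {(1, 6), (7, 7)}; count = 2; Bézout bound = 4.

deg(f) = 2, deg(g) = 2, so Bézout bound = 4.
Scan x ∈ F_11. For each x, list the y ∈ F_11 with f(x, y) ≡ 0 and those with g(x, y) ≡ 0 (mod 11); the common zeros in that column are the intersection.
  x = 0: f ≡ 0 at y ∈ ∅; g ≡ 0 at y ∈ ∅; common: ∅.
  x = 1: f ≡ 0 at y ∈ {5, 6}; g ≡ 0 at y ∈ {0, 6}; common: {6}.
  x = 2: f ≡ 0 at y ∈ {0, 10}; g ≡ 0 at y ∈ {6, 7}; common: ∅.
  x = 3: f ≡ 0 at y ∈ ∅; g ≡ 0 at y ∈ ∅; common: ∅.
  x = 4: f ≡ 0 at y ∈ ∅; g ≡ 0 at y ∈ ∅; common: ∅.
  x = 5: f ≡ 0 at y ∈ {9}; g ≡ 0 at y ∈ ∅; common: ∅.
  x = 6: f ≡ 0 at y ∈ {0, 6}; g ≡ 0 at y ∈ ∅; common: ∅.
  x = 7: f ≡ 0 at y ∈ {7, 9}; g ≡ 0 at y ∈ {7, 8}; common: {7}.
  x = 8: f ≡ 0 at y ∈ {5, 10}; g ≡ 0 at y ∈ {3, 8}; common: ∅.
  x = 9: f ≡ 0 at y ∈ {7}; g ≡ 0 at y ∈ ∅; common: ∅.
  x = 10: f ≡ 0 at y ∈ ∅; g ≡ 0 at y ∈ {0, 3}; common: ∅.
Collecting: common zeros = {(1, 6), (7, 7)}, so the count is 2.
Comparison with the Bézout bound: 2 ≤ 4 = deg(f)·deg(g), as expected for curves with no common component (the affine F_11-count falls short of the bound because intersections may lie at infinity, over extension fields, or carry multiplicity).


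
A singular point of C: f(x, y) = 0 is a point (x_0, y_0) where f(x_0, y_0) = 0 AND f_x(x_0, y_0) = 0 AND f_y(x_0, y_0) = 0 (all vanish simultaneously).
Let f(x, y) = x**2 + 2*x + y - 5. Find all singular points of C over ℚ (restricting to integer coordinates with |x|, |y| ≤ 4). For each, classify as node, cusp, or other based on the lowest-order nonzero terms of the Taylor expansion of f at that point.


No singular points in the scanned grid; C is smooth there.

Compute partial derivatives:
  f_x = 2*x + 2.
  f_y = 1.
f_y = 1 is a nonzero constant, so f_y never vanishes: no point (x, y) can satisfy f = f_x = f_y = 0. In particular no (x, y) ∈ {−4, ..., 4}² is singular; the curve is smooth.


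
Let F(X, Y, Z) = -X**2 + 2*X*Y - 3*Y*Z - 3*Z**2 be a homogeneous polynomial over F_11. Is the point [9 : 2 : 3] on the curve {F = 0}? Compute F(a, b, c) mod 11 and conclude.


F(9,2,3) ≡ 9 (mod 11); P is NOT on the curve.

Evaluate F(9, 2, 3) term-by-term (mod 11).
  -X**2 ↦ -1·81·1·1 = -81
  2*X*Y ↦ 2·9·2·1 = 36
  -3*Y*Z ↦ -3·1·2·3 = -18
  -3*Z**2 ↦ -3·1·1·9 = -27
Sum: F(9, 2, 3) = (-81) + (36) + (-18) + (-27) = -90.
Reducing mod 11: -90 ≡ 9 (mod 11).
Since F(a, b, c) ≡ 9 ≠ 0 (mod 11), P does NOT lie on the curve.


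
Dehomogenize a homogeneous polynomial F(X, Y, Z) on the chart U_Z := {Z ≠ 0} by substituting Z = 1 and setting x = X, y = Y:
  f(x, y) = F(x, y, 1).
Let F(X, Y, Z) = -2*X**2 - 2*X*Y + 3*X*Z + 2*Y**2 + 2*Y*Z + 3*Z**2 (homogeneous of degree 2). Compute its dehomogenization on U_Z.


f(x, y) = -2*x**2 - 2*x*y + 3*x + 2*y**2 + 2*y + 3

On U_Z we set Z = 1. Each monomial c·X^i·Y^j·Z^k in F becomes c·x^i·y^j·1^k = c·x^i·y^j.
Substituting Z = 1: F(X, Y, 1) = -2*x**2 - 2*x*y + 3*x + 2*y**2 + 2*y + 3.
Note: deg(f) ≤ deg(F) = 2; strict inequality happens when F is divisible by Z (lost terms).


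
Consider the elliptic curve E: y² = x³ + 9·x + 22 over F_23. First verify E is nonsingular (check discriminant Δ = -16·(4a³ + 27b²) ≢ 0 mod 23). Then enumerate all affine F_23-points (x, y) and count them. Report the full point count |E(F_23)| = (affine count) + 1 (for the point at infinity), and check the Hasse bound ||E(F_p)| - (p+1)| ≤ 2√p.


Affine points = {(1, 3), (1, 20), (2, 5), (2, 18), (5, 10), (5, 13), (6, 4), (6, 19), (8, 10), (8, 13), (9, 2), (9, 21), (10, 10), (10, 13), (11, 7), (11, 16), (12, 8), (12, 15), (13, 6), (13, 17), (15, 6), (15, 17), (18, 6), (18, 17), (22, 9), (22, 14)}; affine count = 26; |E(F_23)| = 27.

Discriminant check: Δ ∝ 4a³ + 27b² = 4·9³ + 27·22² = 4·729 + 27·484 ≡ 22 (mod 23). Nonzero ⇒ E is nonsingular.
For each x ∈ F_23, compute rhs = x³ + 9·x + 22 mod 23, then count y ∈ F_23 with y² ≡ rhs.
  x = 0: rhs = 22, matching y values: none (0 points).
  x = 1: rhs = 9, matching y values: 3, 20 (2 points).
  x = 2: rhs = 2, matching y values: 5, 18 (2 points).
  x = 3: rhs = 7, matching y values: none (0 points).
  x = 4: rhs = 7, matching y values: none (0 points).
  x = 5: rhs = 8, matching y values: 10, 13 (2 points).
  x = 6: rhs = 16, matching y values: 4, 19 (2 points).
  x = 7: rhs = 14, matching y values: none (0 points).
  x = 8: rhs = 8, matching y values: 10, 13 (2 points).
  x = 9: rhs = 4, matching y values: 2, 21 (2 points).
  x = 10: rhs = 8, matching y values: 10, 13 (2 points).
  x = 11: rhs = 3, matching y values: 7, 16 (2 points).
  x = 12: rhs = 18, matching y values: 8, 15 (2 points).
  x = 13: rhs = 13, matching y values: 6, 17 (2 points).
  x = 14: rhs = 17, matching y values: none (0 points).
  x = 15: rhs = 13, matching y values: 6, 17 (2 points).
  x = 16: rhs = 7, matching y values: none (0 points).
  x = 17: rhs = 5, matching y values: none (0 points).
  x = 18: rhs = 13, matching y values: 6, 17 (2 points).
  x = 19: rhs = 14, matching y values: none (0 points).
  x = 20: rhs = 14, matching y values: none (0 points).
  x = 21: rhs = 19, matching y values: none (0 points).
  x = 22: rhs = 12, matching y values: 9, 14 (2 points).
Total affine count: 26.
Full point count |E(F_23)| = 26 + 1 = 27.
Hasse bound: |27 − (23+1)| = |3| = 3 ≤ 2√23 ≈ 9.5917 ✓.


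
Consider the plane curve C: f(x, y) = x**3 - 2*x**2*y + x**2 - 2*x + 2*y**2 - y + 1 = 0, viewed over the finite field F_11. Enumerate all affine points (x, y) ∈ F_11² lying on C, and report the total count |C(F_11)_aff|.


Affine F_11-points: {(0, 8), (0, 9), (1, 1), (1, 6), (2, 3), (2, 7), (3, 6), (3, 9), (7, 5), (7, 6), (8, 0), (8, 4)}; count = 12.

For each of the 121 pairs (x, y) ∈ F_11², evaluate f(x, y) mod 11. Record the zeros.
  x = 0: [0↦1, 1↦2, 2↦7, 3↦5, 4↦7, 5↦2, 6↦1, 7↦4, 8↦0, 9↦0, 10↦4]  zeros at y ∈ {8, 9}
  x = 1: [0↦1, 1↦0, 2↦3, 3↦10, 4↦10, 5↦3, 6↦0, 7↦1, 8↦6, 9↦4, 10↦6]  zeros at y ∈ {1, 6}
  x = 2: [0↦9, 1↦2, 2↦10, 3↦0, 4↦5, 5↦3, 6↦5, 7↦0, 8↦10, 9↦2, 10↦9]  zeros at y ∈ {3, 7}
  x = 3: [0↦9, 1↦3, 2↦1, 3↦3, 4↦9, 5↦8, 6↦0, 7↦7, 8↦7, 9↦0, 10↦8]  zeros at y ∈ {6, 9}
  x = 4: [0↦7, 1↦9, 2↦4, 3↦3, 4↦6, 5↦2, 6↦2, 7↦6, 8↦3, 9↦4, 10↦9]  zeros at y ∈ ∅
  x = 5: [0↦9, 1↦4, 2↦3, 3↦6, 4↦2, 5↦2, 6↦6, 7↦3, 8↦4, 9↦9, 10↦7]  zeros at y ∈ ∅
  x = 6: [0↦10, 1↦5, 2↦4, 3↦7, 4↦3, 5↦3, 6↦7, 7↦4, 8↦5, 9↦10, 10↦8]  zeros at y ∈ ∅
  x = 7: [0↦5, 1↦7, 2↦2, 3↦1, 4↦4, 5↦0, 6↦0, 7↦4, 8↦1, 9↦2, 10↦7]  zeros at y ∈ {5, 6}
  x = 8: [0↦0, 1↦5, 2↦3, 3↦5, 4↦0, 5↦10, 6↦2, 7↦9, 8↦9, 9↦2, 10↦10]  zeros at y ∈ {0, 4}
  x = 9: [0↦1, 1↦5, 2↦2, 3↦3, 4↦8, 5↦6, 6↦8, 7↦3, 8↦2, 9↦5, 10↦1]  zeros at y ∈ ∅
  x = 10: [0↦3, 1↦2, 2↦5, 3↦1, 4↦1, 5↦5, 6↦2, 7↦3, 8↦8, 9↦6, 10↦8]  zeros at y ∈ ∅
Collecting zeros: affine points = {(0, 8), (0, 9), (1, 1), (1, 6), (2, 3), (2, 7), (3, 6), (3, 9), (7, 5), (7, 6), (8, 0), (8, 4)}.
Total count |C(F_11)_aff| = 12.


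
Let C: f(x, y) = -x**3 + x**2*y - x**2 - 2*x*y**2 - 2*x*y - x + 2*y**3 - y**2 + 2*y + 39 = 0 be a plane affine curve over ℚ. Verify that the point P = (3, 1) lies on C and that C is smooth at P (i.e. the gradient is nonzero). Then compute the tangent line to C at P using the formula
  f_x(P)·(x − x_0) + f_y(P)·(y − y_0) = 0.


Tangent line at P: -32*x - 3*y + 99 = 0.

Step 1: f(3, 1) = 0, so P lies on C.
Step 2: partial derivatives
  f_x(x, y) = -3*x**2 + 2*x*y - 2*x - 2*y**2 - 2*y - 1, f_y(x, y) = x**2 - 4*x*y - 2*x + 6*y**2 - 2*y + 2.
  f_x(P) = -32, f_y(P) = -3 (gradient nonzero, so P is smooth).
Step 3: tangent line at P: -32·(x − 3) + -3·(y − 1) = 0.
Expanding: -32*x - 3*y + 99 = 0.


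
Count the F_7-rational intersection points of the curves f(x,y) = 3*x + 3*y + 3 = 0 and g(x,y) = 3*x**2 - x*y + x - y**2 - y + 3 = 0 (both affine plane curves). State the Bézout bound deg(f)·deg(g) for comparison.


Common zeros: {(1, 5)}; count = 1; Bézout bound = 2.

deg(f) = 1, deg(g) = 2, so Bézout bound = 2.
Scan x ∈ F_7. For each x, list the y ∈ F_7 with f(x, y) ≡ 0 and those with g(x, y) ≡ 0 (mod 7); the common zeros in that column are the intersection.
  x = 0: f ≡ 0 at y ∈ {6}; g ≡ 0 at y ∈ ∅; common: ∅.
  x = 1: f ≡ 0 at y ∈ {5}; g ≡ 0 at y ∈ {0, 5}; common: {5}.
  x = 2: f ≡ 0 at y ∈ {4}; g ≡ 0 at y ∈ {2}; common: ∅.
  x = 3: f ≡ 0 at y ∈ {3}; g ≡ 0 at y ∈ {1, 2}; common: ∅.
  x = 4: f ≡ 0 at y ∈ {2}; g ≡ 0 at y ∈ {1}; common: ∅.
  x = 5: f ≡ 0 at y ∈ {1}; g ≡ 0 at y ∈ {3, 5}; common: ∅.
  x = 6: f ≡ 0 at y ∈ {0}; g ≡ 0 at y ∈ ∅; common: ∅.
Collecting: common zeros = {(1, 5)}, so the count is 1.
Comparison with the Bézout bound: 1 ≤ 2 = deg(f)·deg(g), as expected for curves with no common component (the affine F_7-count falls short of the bound because intersections may lie at infinity, over extension fields, or carry multiplicity).


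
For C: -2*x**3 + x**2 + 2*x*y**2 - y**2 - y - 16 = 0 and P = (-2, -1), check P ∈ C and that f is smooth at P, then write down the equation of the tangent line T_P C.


Tangent line at P: -26*x + 9*y - 43 = 0.

Step 1: f(-2, -1) = 0, so P lies on C.
Step 2: partial derivatives
  f_x(x, y) = -6*x**2 + 2*x + 2*y**2, f_y(x, y) = 4*x*y - 2*y - 1.
  f_x(P) = -26, f_y(P) = 9 (gradient nonzero, so P is smooth).
Step 3: tangent line at P: -26·(x − -2) + 9·(y − -1) = 0.
Expanding: -26*x + 9*y - 43 = 0.


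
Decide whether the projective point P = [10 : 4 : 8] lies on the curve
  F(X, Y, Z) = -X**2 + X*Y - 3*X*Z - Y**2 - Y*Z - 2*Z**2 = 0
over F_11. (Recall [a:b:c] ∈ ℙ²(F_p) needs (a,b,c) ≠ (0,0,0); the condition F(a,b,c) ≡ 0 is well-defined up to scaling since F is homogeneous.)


F(10,4,8) ≡ 8 (mod 11); P is NOT on the curve.

Evaluate F(10, 4, 8) term-by-term (mod 11).
  -X**2 ↦ -1·100·1·1 = -100
  X*Y ↦ 1·10·4·1 = 40
  -3*X*Z ↦ -3·10·1·8 = -240
  -Y**2 ↦ -1·1·16·1 = -16
  -Y*Z ↦ -1·1·4·8 = -32
  -2*Z**2 ↦ -2·1·1·64 = -128
Sum: F(10, 4, 8) = (-100) + (40) + (-240) + (-16) + (-32) + (-128) = -476.
Reducing mod 11: -476 ≡ 8 (mod 11).
Since F(a, b, c) ≡ 8 ≠ 0 (mod 11), P does NOT lie on the curve.


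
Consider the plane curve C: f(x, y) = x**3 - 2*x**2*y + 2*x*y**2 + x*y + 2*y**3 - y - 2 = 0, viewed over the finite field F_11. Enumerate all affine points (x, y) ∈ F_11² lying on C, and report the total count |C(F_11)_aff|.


Affine F_11-points: {(3, 2), (5, 8), (6, 5), (7, 0), (8, 1), (8, 6), (8, 7), (10, 4)}; count = 8.

For each of the 121 pairs (x, y) ∈ F_11², evaluate f(x, y) mod 11. Record the zeros.
  x = 0: [0↦9, 1↦10, 2↦1, 3↦5, 4↦1, 5↦1, 6↦6, 7↦6, 8↦2, 9↦6, 10↦8]  zeros at y ∈ ∅
  x = 1: [0↦10, 1↦1, 2↦8, 3↦10, 4↦8, 5↦3, 6↦7, 7↦10, 8↦2, 9↦6, 10↦1]  zeros at y ∈ ∅
  x = 2: [0↦6, 1↦5, 2↦2, 3↦9, 4↦5, 5↦2, 6↦1, 7↦3, 8↦9, 9↦9, 10↦4]  zeros at y ∈ ∅
  x = 3: [0↦3, 1↦6, 2↦0, 3↦8, 4↦9, 5↦4, 6↦5, 7↦2, 8↦7, 9↦10, 10↦1]  zeros at y ∈ {2}
  x = 4: [0↦7, 1↦10, 2↦8, 3↦2, 4↦4, 5↦4, 6↦3, 7↦2, 8↦2, 9↦4, 10↦9]  zeros at y ∈ ∅
  x = 5: [0↦2, 1↦1, 2↦10, 3↦8, 4↦7, 5↦8, 6↦1, 7↦9, 8↦0, 9↦8, 10↦1]  zeros at y ∈ {8}
  x = 6: [0↦5, 1↦7, 2↦1, 3↦10, 4↦2, 5↦0, 6↦5, 7↦7, 8↦7, 9↦6, 10↦5]  zeros at y ∈ {5}
  x = 7: [0↦0, 1↦1, 2↦9, 3↦3, 4↦6, 5↦8, 6↦10, 7↦2, 8↦7, 9↦4, 10↦5]  zeros at y ∈ {0}
  x = 8: [0↦4, 1↦0, 2↦7, 3↦4, 4↦3, 5↦5, 6↦0, 7↦0, 8↦6, 9↦8, 10↦7]  zeros at y ∈ {1, 6, 7}
  x = 9: [0↦1, 1↦10, 2↦1, 3↦8, 4↦10, 5↦8, 6↦3, 7↦7, 8↦10, 9↦2, 10↦6]  zeros at y ∈ ∅
  x = 10: [0↦8, 1↦4, 2↦8, 3↦10, 4↦0, 5↦1, 6↦3, 7↦7, 8↦3, 9↦3, 10↦8]  zeros at y ∈ {4}
Collecting zeros: affine points = {(3, 2), (5, 8), (6, 5), (7, 0), (8, 1), (8, 6), (8, 7), (10, 4)}.
Total count |C(F_11)_aff| = 8.


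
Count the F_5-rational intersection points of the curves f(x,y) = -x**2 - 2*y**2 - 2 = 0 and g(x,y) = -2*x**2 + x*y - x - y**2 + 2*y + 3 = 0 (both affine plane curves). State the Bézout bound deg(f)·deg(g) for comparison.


Common zeros: {(0, 3), (4, 4)}; count = 2; Bézout bound = 4.

deg(f) = 2, deg(g) = 2, so Bézout bound = 4.
Scan x ∈ F_5. For each x, list the y ∈ F_5 with f(x, y) ≡ 0 and those with g(x, y) ≡ 0 (mod 5); the common zeros in that column are the intersection.
  x = 0: f ≡ 0 at y ∈ {2, 3}; g ≡ 0 at y ∈ {3, 4}; common: {3}.
  x = 1: f ≡ 0 at y ∈ {1, 4}; g ≡ 0 at y ∈ {0, 3}; common: ∅.
  x = 2: f ≡ 0 at y ∈ ∅; g ≡ 0 at y ∈ ∅; common: ∅.
  x = 3: f ≡ 0 at y ∈ ∅; g ≡ 0 at y ∈ ∅; common: ∅.
  x = 4: f ≡ 0 at y ∈ {1, 4}; g ≡ 0 at y ∈ {2, 4}; common: {4}.
Collecting: common zeros = {(0, 3), (4, 4)}, so the count is 2.
Comparison with the Bézout bound: 2 ≤ 4 = deg(f)·deg(g), as expected for curves with no common component (the affine F_5-count falls short of the bound because intersections may lie at infinity, over extension fields, or carry multiplicity).


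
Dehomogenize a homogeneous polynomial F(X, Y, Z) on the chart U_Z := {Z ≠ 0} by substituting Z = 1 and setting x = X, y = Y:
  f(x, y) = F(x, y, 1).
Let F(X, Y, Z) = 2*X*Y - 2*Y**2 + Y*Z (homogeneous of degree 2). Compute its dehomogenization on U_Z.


f(x, y) = 2*x*y - 2*y**2 + y

On U_Z we set Z = 1. Each monomial c·X^i·Y^j·Z^k in F becomes c·x^i·y^j·1^k = c·x^i·y^j.
Substituting Z = 1: F(X, Y, 1) = 2*x*y - 2*y**2 + y.
Note: deg(f) ≤ deg(F) = 2; strict inequality happens when F is divisible by Z (lost terms).


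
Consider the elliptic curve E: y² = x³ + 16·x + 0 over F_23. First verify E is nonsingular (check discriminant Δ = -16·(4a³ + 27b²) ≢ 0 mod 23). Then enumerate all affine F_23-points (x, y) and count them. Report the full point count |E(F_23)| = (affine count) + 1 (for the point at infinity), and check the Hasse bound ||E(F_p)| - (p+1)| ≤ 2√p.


Affine points = {(0, 0), (3, 11), (3, 12), (4, 6), (4, 17), (6, 6), (6, 17), (7, 8), (7, 15), (11, 9), (11, 14), (13, 6), (13, 17), (14, 1), (14, 22), (15, 2), (15, 21), (18, 5), (18, 18), (21, 11), (21, 12), (22, 11), (22, 12)}; affine count = 23; |E(F_23)| = 24.

Discriminant check: Δ ∝ 4a³ + 27b² = 4·16³ + 27·0² = 4·4096 + 27·0 ≡ 8 (mod 23). Nonzero ⇒ E is nonsingular.
For each x ∈ F_23, compute rhs = x³ + 16·x + 0 mod 23, then count y ∈ F_23 with y² ≡ rhs.
  x = 0: rhs = 0, matching y values: 0 (1 points).
  x = 1: rhs = 17, matching y values: none (0 points).
  x = 2: rhs = 17, matching y values: none (0 points).
  x = 3: rhs = 6, matching y values: 11, 12 (2 points).
  x = 4: rhs = 13, matching y values: 6, 17 (2 points).
  x = 5: rhs = 21, matching y values: none (0 points).
  x = 6: rhs = 13, matching y values: 6, 17 (2 points).
  x = 7: rhs = 18, matching y values: 8, 15 (2 points).
  x = 8: rhs = 19, matching y values: none (0 points).
  x = 9: rhs = 22, matching y values: none (0 points).
  x = 10: rhs = 10, matching y values: none (0 points).
  x = 11: rhs = 12, matching y values: 9, 14 (2 points).
  x = 12: rhs = 11, matching y values: none (0 points).
  x = 13: rhs = 13, matching y values: 6, 17 (2 points).
  x = 14: rhs = 1, matching y values: 1, 22 (2 points).
  x = 15: rhs = 4, matching y values: 2, 21 (2 points).
  x = 16: rhs = 5, matching y values: none (0 points).
  x = 17: rhs = 10, matching y values: none (0 points).
  x = 18: rhs = 2, matching y values: 5, 18 (2 points).
  x = 19: rhs = 10, matching y values: none (0 points).
  x = 20: rhs = 17, matching y values: none (0 points).
  x = 21: rhs = 6, matching y values: 11, 12 (2 points).
  x = 22: rhs = 6, matching y values: 11, 12 (2 points).
Total affine count: 23.
Full point count |E(F_23)| = 23 + 1 = 24.
Hasse bound: |24 − (23+1)| = |0| = 0 ≤ 2√23 ≈ 9.5917 ✓.
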